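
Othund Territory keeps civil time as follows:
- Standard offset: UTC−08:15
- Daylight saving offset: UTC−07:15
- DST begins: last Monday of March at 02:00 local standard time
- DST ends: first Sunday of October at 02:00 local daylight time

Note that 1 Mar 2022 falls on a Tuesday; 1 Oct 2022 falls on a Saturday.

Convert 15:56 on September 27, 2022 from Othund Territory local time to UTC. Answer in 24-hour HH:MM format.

1 March 2022 is a Tuesday, so Mondays fall on 7, 14, 21, 28; the last is March 28.
1 October 2022 is a Saturday, so the first Sunday is October 2.
September 27, 2022 lies within the daylight-saving period (28 March – 2 October), so Othund Territory is on daylight time, UTC−07:15.
15:56 local + 7h15m = 23:11 UTC.

23:11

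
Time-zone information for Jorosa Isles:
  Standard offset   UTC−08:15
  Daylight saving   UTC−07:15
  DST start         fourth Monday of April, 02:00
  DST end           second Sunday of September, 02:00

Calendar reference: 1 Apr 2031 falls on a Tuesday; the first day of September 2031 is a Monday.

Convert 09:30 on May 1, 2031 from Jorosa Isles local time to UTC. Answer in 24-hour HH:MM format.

16:45

1 April 2031 is a Tuesday, so the first Monday is April 7 and the fourth is April 28.
1 September 2031 is a Monday, so the first Sunday is September 7 and the second is September 14.
Daylight saving runs 28 April – 14 September; May 1, 2031 is inside that window, so Jorosa Isles is at UTC−07:15.
09:30 local + 7h15m = 16:45 UTC.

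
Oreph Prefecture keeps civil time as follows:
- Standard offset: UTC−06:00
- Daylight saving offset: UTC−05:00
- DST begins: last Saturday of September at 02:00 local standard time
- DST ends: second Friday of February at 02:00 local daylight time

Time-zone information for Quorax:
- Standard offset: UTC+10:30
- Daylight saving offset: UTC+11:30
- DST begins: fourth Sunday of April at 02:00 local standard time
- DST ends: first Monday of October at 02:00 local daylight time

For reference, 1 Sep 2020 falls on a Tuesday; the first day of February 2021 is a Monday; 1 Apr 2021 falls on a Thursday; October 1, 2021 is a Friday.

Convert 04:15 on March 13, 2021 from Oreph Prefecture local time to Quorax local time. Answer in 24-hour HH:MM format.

1 September 2020 is a Tuesday, so Saturdays fall on 5, 12, 19, 26; the last is September 26.
1 February 2021 is a Monday, so the first Friday is February 5 and the second is February 12.
March 13, 2021 is outside the daylight-saving period (26 September 2020 – 12 February 2021), so Oreph Prefecture is on standard time, UTC−06:00.
04:15 Oreph Prefecture + 6h = 10:15 UTC.
1 April 2021 is a Thursday, so the first Sunday is April 4 and the fourth is April 25.
1 October 2021 is a Friday, so the first Monday is October 4.
At the standard offset (UTC+10:30), 10:15 UTC + 10h30m = 20:45 Quorax standard time.
Daylight saving runs 25 April – 4 October; the standard-time date in Quorax, March 13, 2021, is outside that window, so Quorax is on standard time at UTC+10:30.
10:15 UTC + 10h30m = 20:45 Quorax.

20:45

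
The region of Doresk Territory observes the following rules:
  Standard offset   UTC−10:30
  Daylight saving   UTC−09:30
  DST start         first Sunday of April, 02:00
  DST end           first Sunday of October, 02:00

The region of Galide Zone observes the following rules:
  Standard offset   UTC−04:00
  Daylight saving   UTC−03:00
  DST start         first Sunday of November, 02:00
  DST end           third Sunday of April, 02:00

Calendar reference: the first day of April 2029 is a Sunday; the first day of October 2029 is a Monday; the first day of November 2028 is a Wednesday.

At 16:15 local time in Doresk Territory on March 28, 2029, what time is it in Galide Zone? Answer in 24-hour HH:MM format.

23:45

1 April 2029 is a Sunday, so the first Sunday is April 1.
1 October 2029 is a Monday, so the first Sunday is October 7.
March 28, 2029 does not fall between 1 April and 7 October, so daylight saving is not in effect and Doresk Territory is at UTC−10:30.
16:15 Doresk Territory + 10h30m = 02:45 UTC (rolling into the next day, 29 March 2029).
1 November 2028 is a Wednesday, so the first Sunday is November 5.
1 April 2029 is a Sunday, so the first Sunday is April 1 and the third is April 15.
At the standard offset (UTC−04:00), 02:45 UTC − 4h = 22:45 Galide Zone standard time (rolling into the previous day, 28 March 2029).
The standard-time date in Galide Zone, March 28, 2029, lies within the daylight-saving period (5 November 2028 – 15 April 2029), so Galide Zone is on daylight time, UTC−03:00.
02:45 UTC − 3h = 23:45 Galide Zone (rolling into the previous day, 28 March 2029).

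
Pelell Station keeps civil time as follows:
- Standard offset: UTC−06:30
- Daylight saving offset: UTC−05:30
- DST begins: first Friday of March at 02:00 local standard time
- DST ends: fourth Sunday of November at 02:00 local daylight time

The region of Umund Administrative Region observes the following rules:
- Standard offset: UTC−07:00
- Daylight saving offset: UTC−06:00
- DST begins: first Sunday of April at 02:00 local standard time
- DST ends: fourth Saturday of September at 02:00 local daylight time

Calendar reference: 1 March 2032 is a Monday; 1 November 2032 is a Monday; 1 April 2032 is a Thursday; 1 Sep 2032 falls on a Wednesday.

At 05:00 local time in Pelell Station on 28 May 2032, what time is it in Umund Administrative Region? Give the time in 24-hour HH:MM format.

1 March 2032 is a Monday, so the first Friday is March 5.
1 November 2032 is a Monday, so the first Sunday is November 7 and the fourth is November 28.
28 May 2032 falls between 5 March and 28 November, so daylight saving is in effect and Pelell Station is at UTC−05:30.
05:00 Pelell Station + 5h30m = 10:30 UTC.
1 April 2032 is a Thursday, so the first Sunday is April 4.
1 September 2032 is a Wednesday, so the first Saturday is September 4 and the fourth is September 25.
At the standard offset (UTC−07:00), 10:30 UTC − 7h = 03:30 Umund Administrative Region standard time.
Daylight saving runs 4 April – 25 September; the standard-time date in Umund Administrative Region, 28 May 2032, is inside that window, so Umund Administrative Region is at UTC−06:00.
10:30 UTC − 6h = 04:30 Umund Administrative Region.

04:30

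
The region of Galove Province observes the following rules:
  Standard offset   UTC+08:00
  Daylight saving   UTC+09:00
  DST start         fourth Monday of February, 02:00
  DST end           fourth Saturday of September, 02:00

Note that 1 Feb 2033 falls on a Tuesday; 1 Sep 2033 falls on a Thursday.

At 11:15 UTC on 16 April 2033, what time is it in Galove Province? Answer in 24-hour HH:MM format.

20:15

1 February 2033 is a Tuesday, so the first Monday is February 7 and the fourth is February 28.
1 September 2033 is a Thursday, so the first Saturday is September 3 and the fourth is September 24.
At the standard offset (UTC+08:00), 11:15 UTC + 8h = 19:15 Galove Province standard time.
Daylight saving runs 28 February – 24 September; the standard-time date in Galove Province, 16 April 2033, is inside that window, so Galove Province is at UTC+09:00.
11:15 UTC + 9h = 20:15 local.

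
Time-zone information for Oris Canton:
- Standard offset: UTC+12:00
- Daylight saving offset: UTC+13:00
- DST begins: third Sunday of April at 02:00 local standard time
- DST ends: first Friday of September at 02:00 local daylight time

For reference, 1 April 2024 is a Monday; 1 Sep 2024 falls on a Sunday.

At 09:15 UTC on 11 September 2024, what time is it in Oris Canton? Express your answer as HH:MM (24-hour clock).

1 April 2024 is a Monday, so the first Sunday is April 7 and the third is April 21.
1 September 2024 is a Sunday, so the first Friday is September 6.
At the standard offset (UTC+12:00), 09:15 UTC + 12h = 21:15 Oris Canton standard time.
Daylight saving runs 21 April – 6 September; the standard-time date in Oris Canton, 11 September 2024, is outside that window, so Oris Canton is on standard time at UTC+12:00.
09:15 UTC + 12h = 21:15 local.

21:15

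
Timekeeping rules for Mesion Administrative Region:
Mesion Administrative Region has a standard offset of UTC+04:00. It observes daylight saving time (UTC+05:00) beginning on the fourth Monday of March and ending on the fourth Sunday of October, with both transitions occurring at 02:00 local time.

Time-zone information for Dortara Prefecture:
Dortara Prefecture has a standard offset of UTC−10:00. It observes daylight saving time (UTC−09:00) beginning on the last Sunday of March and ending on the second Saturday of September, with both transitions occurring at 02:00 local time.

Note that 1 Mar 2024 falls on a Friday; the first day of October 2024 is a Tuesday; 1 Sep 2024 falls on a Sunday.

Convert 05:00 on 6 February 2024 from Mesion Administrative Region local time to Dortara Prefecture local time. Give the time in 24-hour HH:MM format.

1 March 2024 is a Friday, so the first Monday is March 4 and the fourth is March 25.
1 October 2024 is a Tuesday, so the first Sunday is October 6 and the fourth is October 27.
Daylight saving runs 25 March – 27 October; 6 February 2024 is outside that window, so Mesion Administrative Region is on standard time at UTC+04:00.
05:00 Mesion Administrative Region − 4h = 01:00 UTC.
1 March 2024 is a Friday, so Sundays fall on 3, 10, 17, 24, 31; the last is March 31.
1 September 2024 is a Sunday, so the first Saturday is September 7 and the second is September 14.
At the standard offset (UTC−10:00), 01:00 UTC − 10h = 15:00 Dortara Prefecture standard time (rolling into the previous day, 5 February 2024).
The standard-time date in Dortara Prefecture, 5 February 2024, is outside the daylight-saving period (31 March – 14 September), so Dortara Prefecture is on standard time, UTC−10:00.
01:00 UTC − 10h = 15:00 Dortara Prefecture (rolling into the previous day, 5 February 2024).

15:00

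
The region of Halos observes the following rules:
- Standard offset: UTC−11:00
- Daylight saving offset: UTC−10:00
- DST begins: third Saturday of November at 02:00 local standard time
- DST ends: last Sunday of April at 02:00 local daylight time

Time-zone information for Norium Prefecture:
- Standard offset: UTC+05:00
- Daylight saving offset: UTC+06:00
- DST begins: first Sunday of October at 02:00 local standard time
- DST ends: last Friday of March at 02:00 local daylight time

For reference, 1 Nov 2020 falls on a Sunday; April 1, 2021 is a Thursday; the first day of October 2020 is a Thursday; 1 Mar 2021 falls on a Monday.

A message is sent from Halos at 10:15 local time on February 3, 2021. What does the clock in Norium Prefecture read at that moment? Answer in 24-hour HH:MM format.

02:15

1 November 2020 is a Sunday, so the first Saturday is November 7 and the third is November 21.
1 April 2021 is a Thursday, so Sundays fall on 4, 11, 18, 25; the last is April 25.
Daylight saving runs 21 November 2020 – 25 April 2021; February 3, 2021 is inside that window, so Halos is at UTC−10:00.
10:15 Halos + 10h = 20:15 UTC.
1 October 2020 is a Thursday, so the first Sunday is October 4.
1 March 2021 is a Monday, so Fridays fall on 5, 12, 19, 26; the last is March 26.
At the standard offset (UTC+05:00), 20:15 UTC + 5h = 01:15 Norium Prefecture standard time (rolling into the next day, 4 February 2021).
The standard-time date in Norium Prefecture, February 4, 2021, lies within the daylight-saving period (4 October 2020 – 26 March 2021), so Norium Prefecture is on daylight time, UTC+06:00.
20:15 UTC + 6h = 02:15 Norium Prefecture (rolling into the next day, 4 February 2021).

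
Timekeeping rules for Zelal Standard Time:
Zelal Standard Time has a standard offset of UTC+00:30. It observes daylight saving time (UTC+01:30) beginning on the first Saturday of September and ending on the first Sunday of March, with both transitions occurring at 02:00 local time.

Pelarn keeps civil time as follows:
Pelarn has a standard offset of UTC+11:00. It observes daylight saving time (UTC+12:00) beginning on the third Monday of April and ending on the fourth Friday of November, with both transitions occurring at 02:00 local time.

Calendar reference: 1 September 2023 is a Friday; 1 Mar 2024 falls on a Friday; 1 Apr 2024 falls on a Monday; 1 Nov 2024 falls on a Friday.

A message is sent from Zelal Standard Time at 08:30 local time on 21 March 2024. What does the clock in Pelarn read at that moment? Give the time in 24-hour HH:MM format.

19:00

1 September 2023 is a Friday, so the first Saturday is September 2.
1 March 2024 is a Friday, so the first Sunday is March 3.
21 March 2024 does not fall between 2 September 2023 and 3 March 2024, so daylight saving is not in effect and Zelal Standard Time is at UTC+00:30.
08:30 Zelal Standard Time − 0h30m = 08:00 UTC.
1 April 2024 is a Monday, so the first Monday is April 1 and the third is April 15.
1 November 2024 is a Friday, so the first Friday is November 1 and the fourth is November 22.
At the standard offset (UTC+11:00), 08:00 UTC + 11h = 19:00 Pelarn standard time.
The standard-time date in Pelarn, 21 March 2024, does not fall between 15 April and 22 November, so daylight saving is not in effect and Pelarn is at UTC+11:00.
08:00 UTC + 11h = 19:00 Pelarn.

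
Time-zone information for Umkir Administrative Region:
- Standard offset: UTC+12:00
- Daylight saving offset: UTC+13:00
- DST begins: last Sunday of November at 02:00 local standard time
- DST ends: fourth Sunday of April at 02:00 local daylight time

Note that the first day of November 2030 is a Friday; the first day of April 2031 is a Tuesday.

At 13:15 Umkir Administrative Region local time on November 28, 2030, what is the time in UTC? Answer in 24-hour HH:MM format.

1 November 2030 is a Friday, so Sundays fall on 3, 10, 17, 24; the last is November 24.
1 April 2031 is a Tuesday, so the first Sunday is April 6 and the fourth is April 27.
November 28, 2030 falls between 24 November 2030 and 27 April 2031, so daylight saving is in effect and Umkir Administrative Region is at UTC+13:00.
13:15 local − 13h = 00:15 UTC.

00:15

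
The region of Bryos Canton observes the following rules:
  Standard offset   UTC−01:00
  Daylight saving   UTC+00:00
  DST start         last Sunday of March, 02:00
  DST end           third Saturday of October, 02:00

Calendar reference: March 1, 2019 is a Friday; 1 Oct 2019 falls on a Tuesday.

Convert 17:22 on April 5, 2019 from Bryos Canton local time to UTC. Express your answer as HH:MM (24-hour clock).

17:22

1 March 2019 is a Friday, so Sundays fall on 3, 10, 17, 24, 31; the last is March 31.
1 October 2019 is a Tuesday, so the first Saturday is October 5 and the third is October 19.
Daylight saving runs 31 March – 19 October; April 5, 2019 is inside that window, so Bryos Canton is at UTC+00:00.
17:22 local − 0h = 17:22 UTC.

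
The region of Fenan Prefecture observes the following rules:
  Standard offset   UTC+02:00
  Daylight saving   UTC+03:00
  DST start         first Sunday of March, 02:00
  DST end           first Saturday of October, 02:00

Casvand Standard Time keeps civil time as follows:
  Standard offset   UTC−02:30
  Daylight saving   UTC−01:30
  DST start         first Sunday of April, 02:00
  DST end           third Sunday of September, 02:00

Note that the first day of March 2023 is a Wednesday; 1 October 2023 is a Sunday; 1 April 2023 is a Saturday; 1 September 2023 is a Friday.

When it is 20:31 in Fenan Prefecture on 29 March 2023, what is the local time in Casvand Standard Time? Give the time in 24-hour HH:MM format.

15:01

1 March 2023 is a Wednesday, so the first Sunday is March 5.
1 October 2023 is a Sunday, so the first Saturday is October 7.
29 March 2023 falls between 5 March and 7 October, so daylight saving is in effect and Fenan Prefecture is at UTC+03:00.
20:31 Fenan Prefecture − 3h = 17:31 UTC.
1 April 2023 is a Saturday, so the first Sunday is April 2.
1 September 2023 is a Friday, so the first Sunday is September 3 and the third is September 17.
At the standard offset (UTC−02:30), 17:31 UTC − 2h30m = 15:01 Casvand Standard Time standard time.
The standard-time date in Casvand Standard Time, 29 March 2023, is outside the daylight-saving period (2 April – 17 September), so Casvand Standard Time is on standard time, UTC−02:30.
17:31 UTC − 2h30m = 15:01 Casvand Standard Time.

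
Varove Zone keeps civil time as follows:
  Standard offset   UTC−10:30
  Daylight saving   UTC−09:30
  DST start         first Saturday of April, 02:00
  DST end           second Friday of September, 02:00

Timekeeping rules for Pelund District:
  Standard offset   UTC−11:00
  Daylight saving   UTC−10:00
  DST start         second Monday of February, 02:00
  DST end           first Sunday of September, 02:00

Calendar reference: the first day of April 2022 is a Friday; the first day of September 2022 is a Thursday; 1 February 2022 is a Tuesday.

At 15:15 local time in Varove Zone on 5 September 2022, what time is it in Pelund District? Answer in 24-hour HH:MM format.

13:45

1 April 2022 is a Friday, so the first Saturday is April 2.
1 September 2022 is a Thursday, so the first Friday is September 2 and the second is September 9.
5 September 2022 falls between 2 April and 9 September, so daylight saving is in effect and Varove Zone is at UTC−09:30.
15:15 Varove Zone + 9h30m = 00:45 UTC (rolling into the next day, 6 September 2022).
1 February 2022 is a Tuesday, so the first Monday is February 7 and the second is February 14.
1 September 2022 is a Thursday, so the first Sunday is September 4.
At the standard offset (UTC−11:00), 00:45 UTC − 11h = 13:45 Pelund District standard time (rolling into the previous day, 5 September 2022).
The standard-time date in Pelund District, 5 September 2022, is outside the daylight-saving period (14 February – 4 September), so Pelund District is on standard time, UTC−11:00.
00:45 UTC − 11h = 13:45 Pelund District (rolling into the previous day, 5 September 2022).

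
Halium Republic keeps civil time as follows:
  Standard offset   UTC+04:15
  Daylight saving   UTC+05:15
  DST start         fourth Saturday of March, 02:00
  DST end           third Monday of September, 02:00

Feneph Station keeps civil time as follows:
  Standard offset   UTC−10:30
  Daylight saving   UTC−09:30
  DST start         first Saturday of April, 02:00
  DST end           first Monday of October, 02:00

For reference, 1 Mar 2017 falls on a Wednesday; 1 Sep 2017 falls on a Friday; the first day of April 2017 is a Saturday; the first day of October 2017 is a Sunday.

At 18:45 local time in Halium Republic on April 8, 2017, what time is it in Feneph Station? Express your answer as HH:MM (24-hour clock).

1 March 2017 is a Wednesday, so the first Saturday is March 4 and the fourth is March 25.
1 September 2017 is a Friday, so the first Monday is September 4 and the third is September 18.
April 8, 2017 lies within the daylight-saving period (25 March – 18 September), so Halium Republic is on daylight time, UTC+05:15.
18:45 Halium Republic − 5h15m = 13:30 UTC.
1 April 2017 is a Saturday, so the first Saturday is April 1.
1 October 2017 is a Sunday, so the first Monday is October 2.
At the standard offset (UTC−10:30), 13:30 UTC − 10h30m = 03:00 Feneph Station standard time.
Daylight saving runs 1 April – 2 October; the standard-time date in Feneph Station, April 8, 2017, is inside that window, so Feneph Station is at UTC−09:30.
13:30 UTC − 9h30m = 04:00 Feneph Station.

04:00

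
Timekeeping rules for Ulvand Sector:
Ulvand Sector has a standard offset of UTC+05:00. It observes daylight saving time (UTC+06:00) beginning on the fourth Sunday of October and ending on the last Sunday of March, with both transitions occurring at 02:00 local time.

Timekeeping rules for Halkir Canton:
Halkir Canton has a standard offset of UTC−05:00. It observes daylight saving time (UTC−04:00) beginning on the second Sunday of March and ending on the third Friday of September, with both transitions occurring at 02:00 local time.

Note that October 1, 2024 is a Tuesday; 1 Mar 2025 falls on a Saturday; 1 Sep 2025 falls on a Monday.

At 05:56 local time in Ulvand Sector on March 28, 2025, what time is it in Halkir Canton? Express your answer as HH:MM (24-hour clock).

1 October 2024 is a Tuesday, so the first Sunday is October 6 and the fourth is October 27.
1 March 2025 is a Saturday, so Sundays fall on 2, 9, 16, 23, 30; the last is March 30.
March 28, 2025 falls between 27 October 2024 and 30 March 2025, so daylight saving is in effect and Ulvand Sector is at UTC+06:00.
05:56 Ulvand Sector − 6h = 23:56 UTC (rolling into the previous day, 27 March 2025).
1 March 2025 is a Saturday, so the first Sunday is March 2 and the second is March 9.
1 September 2025 is a Monday, so the first Friday is September 5 and the third is September 19.
At the standard offset (UTC−05:00), 23:56 UTC − 5h = 18:56 Halkir Canton standard time.
The standard-time date in Halkir Canton, March 27, 2025, lies within the daylight-saving period (9 March – 19 September), so Halkir Canton is on daylight time, UTC−04:00.
23:56 UTC − 4h = 19:56 Halkir Canton.

19:56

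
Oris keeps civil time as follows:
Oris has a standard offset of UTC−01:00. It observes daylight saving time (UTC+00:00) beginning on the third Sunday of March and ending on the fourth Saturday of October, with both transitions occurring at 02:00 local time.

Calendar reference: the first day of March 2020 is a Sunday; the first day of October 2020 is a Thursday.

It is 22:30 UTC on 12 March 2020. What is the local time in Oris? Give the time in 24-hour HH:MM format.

1 March 2020 is a Sunday, so the first Sunday is March 1 and the third is March 15.
1 October 2020 is a Thursday, so the first Saturday is October 3 and the fourth is October 24.
At the standard offset (UTC−01:00), 22:30 UTC − 1h = 21:30 Oris standard time.
The standard-time date in Oris, 12 March 2020, does not fall between 15 March and 24 October, so daylight saving is not in effect and Oris is at UTC−01:00.
22:30 UTC − 1h = 21:30 local.

21:30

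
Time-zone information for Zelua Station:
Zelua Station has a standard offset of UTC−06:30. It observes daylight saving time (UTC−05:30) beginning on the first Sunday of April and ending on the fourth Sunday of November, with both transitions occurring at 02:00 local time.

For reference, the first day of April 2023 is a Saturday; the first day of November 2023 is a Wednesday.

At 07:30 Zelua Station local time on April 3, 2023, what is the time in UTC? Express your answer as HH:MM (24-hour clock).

1 April 2023 is a Saturday, so the first Sunday is April 2.
1 November 2023 is a Wednesday, so the first Sunday is November 5 and the fourth is November 26.
Daylight saving runs 2 April – 26 November; April 3, 2023 is inside that window, so Zelua Station is at UTC−05:30.
07:30 local + 5h30m = 13:00 UTC.

13:00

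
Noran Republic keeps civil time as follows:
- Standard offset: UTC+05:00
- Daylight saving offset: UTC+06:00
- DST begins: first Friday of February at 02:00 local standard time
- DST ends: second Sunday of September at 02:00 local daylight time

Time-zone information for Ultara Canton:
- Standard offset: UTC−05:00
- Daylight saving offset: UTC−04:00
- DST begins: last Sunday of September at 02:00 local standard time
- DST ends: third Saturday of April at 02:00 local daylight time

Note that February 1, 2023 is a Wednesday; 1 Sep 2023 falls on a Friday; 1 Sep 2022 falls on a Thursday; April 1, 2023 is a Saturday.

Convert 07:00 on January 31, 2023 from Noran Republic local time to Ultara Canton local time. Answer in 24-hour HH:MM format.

1 February 2023 is a Wednesday, so the first Friday is February 3.
1 September 2023 is a Friday, so the first Sunday is September 3 and the second is September 10.
Daylight saving runs 3 February – 10 September; January 31, 2023 is outside that window, so Noran Republic is on standard time at UTC+05:00.
07:00 Noran Republic − 5h = 02:00 UTC.
1 September 2022 is a Thursday, so Sundays fall on 4, 11, 18, 25; the last is September 25.
1 April 2023 is a Saturday, so the first Saturday is April 1 and the third is April 15.
At the standard offset (UTC−05:00), 02:00 UTC − 5h = 21:00 Ultara Canton standard time (rolling into the previous day, 30 January 2023).
The standard-time date in Ultara Canton, January 30, 2023, falls between 25 September 2022 and 15 April 2023, so daylight saving is in effect and Ultara Canton is at UTC−04:00.
02:00 UTC − 4h = 22:00 Ultara Canton (rolling into the previous day, 30 January 2023).

22:00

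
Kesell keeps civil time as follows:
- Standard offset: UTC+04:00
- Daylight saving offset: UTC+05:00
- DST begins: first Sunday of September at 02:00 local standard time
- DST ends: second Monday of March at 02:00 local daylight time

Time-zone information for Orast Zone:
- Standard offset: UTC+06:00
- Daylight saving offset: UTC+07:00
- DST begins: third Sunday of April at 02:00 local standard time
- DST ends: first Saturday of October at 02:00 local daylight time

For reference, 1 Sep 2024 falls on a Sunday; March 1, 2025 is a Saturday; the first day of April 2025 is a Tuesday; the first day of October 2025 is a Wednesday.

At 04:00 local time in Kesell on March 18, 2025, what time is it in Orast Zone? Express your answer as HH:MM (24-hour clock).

06:00

1 September 2024 is a Sunday, so the first Sunday is September 1.
1 March 2025 is a Saturday, so the first Monday is March 3 and the second is March 10.
March 18, 2025 does not fall between 1 September 2024 and 10 March 2025, so daylight saving is not in effect and Kesell is at UTC+04:00.
04:00 Kesell − 4h = 00:00 UTC.
1 April 2025 is a Tuesday, so the first Sunday is April 6 and the third is April 20.
1 October 2025 is a Wednesday, so the first Saturday is October 4.
At the standard offset (UTC+06:00), 00:00 UTC + 6h = 06:00 Orast Zone standard time.
The standard-time date in Orast Zone, March 18, 2025, does not fall between 20 April and 4 October, so daylight saving is not in effect and Orast Zone is at UTC+06:00.
00:00 UTC + 6h = 06:00 Orast Zone.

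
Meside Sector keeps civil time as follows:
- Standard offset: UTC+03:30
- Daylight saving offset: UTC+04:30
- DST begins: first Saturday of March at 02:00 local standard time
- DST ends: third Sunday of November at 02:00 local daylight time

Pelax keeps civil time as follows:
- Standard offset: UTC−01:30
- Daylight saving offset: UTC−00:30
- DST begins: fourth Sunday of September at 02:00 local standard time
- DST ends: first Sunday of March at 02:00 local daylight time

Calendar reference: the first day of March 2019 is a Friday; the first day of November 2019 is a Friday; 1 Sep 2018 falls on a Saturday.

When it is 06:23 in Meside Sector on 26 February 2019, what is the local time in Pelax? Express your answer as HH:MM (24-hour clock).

02:23

1 March 2019 is a Friday, so the first Saturday is March 2.
1 November 2019 is a Friday, so the first Sunday is November 3 and the third is November 17.
26 February 2019 is outside the daylight-saving period (2 March – 17 November), so Meside Sector is on standard time, UTC+03:30.
06:23 Meside Sector − 3h30m = 02:53 UTC.
1 September 2018 is a Saturday, so the first Sunday is September 2 and the fourth is September 23.
1 March 2019 is a Friday, so the first Sunday is March 3.
At the standard offset (UTC−01:30), 02:53 UTC − 1h30m = 01:23 Pelax standard time.
The standard-time date in Pelax, 26 February 2019, falls between 23 September 2018 and 3 March 2019, so daylight saving is in effect and Pelax is at UTC−00:30.
02:53 UTC − 0h30m = 02:23 Pelax.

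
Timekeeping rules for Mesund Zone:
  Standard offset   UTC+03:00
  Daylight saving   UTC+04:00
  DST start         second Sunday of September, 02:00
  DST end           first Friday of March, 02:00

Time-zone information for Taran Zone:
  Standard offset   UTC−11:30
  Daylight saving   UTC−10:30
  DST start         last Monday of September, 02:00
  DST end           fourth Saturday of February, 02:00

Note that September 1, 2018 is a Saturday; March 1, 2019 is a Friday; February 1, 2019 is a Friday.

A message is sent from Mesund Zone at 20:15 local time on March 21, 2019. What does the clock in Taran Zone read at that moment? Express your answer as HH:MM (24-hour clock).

1 September 2018 is a Saturday, so the first Sunday is September 2 and the second is September 9.
1 March 2019 is a Friday, so the first Friday is March 1.
March 21, 2019 does not fall between 9 September 2018 and 1 March 2019, so daylight saving is not in effect and Mesund Zone is at UTC+03:00.
20:15 Mesund Zone − 3h = 17:15 UTC.
1 September 2018 is a Saturday, so Mondays fall on 3, 10, 17, 24; the last is September 24.
1 February 2019 is a Friday, so the first Saturday is February 2 and the fourth is February 23.
At the standard offset (UTC−11:30), 17:15 UTC − 11h30m = 05:45 Taran Zone standard time.
The standard-time date in Taran Zone, March 21, 2019, does not fall between 24 September 2018 and 23 February 2019, so daylight saving is not in effect and Taran Zone is at UTC−11:30.
17:15 UTC − 11h30m = 05:45 Taran Zone.

05:45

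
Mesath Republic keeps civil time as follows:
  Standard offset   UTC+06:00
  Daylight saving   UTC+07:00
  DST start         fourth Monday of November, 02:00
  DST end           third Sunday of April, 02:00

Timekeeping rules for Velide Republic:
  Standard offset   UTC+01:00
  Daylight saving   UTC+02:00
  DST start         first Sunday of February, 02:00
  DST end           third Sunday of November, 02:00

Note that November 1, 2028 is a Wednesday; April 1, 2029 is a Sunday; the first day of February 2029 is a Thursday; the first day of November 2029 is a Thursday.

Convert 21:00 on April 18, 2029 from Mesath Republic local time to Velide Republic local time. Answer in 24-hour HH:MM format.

1 November 2028 is a Wednesday, so the first Monday is November 6 and the fourth is November 27.
1 April 2029 is a Sunday, so the first Sunday is April 1 and the third is April 15.
April 18, 2029 is outside the daylight-saving period (27 November 2028 – 15 April 2029), so Mesath Republic is on standard time, UTC+06:00.
21:00 Mesath Republic − 6h = 15:00 UTC.
1 February 2029 is a Thursday, so the first Sunday is February 4.
1 November 2029 is a Thursday, so the first Sunday is November 4 and the third is November 18.
At the standard offset (UTC+01:00), 15:00 UTC + 1h = 16:00 Velide Republic standard time.
The standard-time date in Velide Republic, April 18, 2029, lies within the daylight-saving period (4 February – 18 November), so Velide Republic is on daylight time, UTC+02:00.
15:00 UTC + 2h = 17:00 Velide Republic.

17:00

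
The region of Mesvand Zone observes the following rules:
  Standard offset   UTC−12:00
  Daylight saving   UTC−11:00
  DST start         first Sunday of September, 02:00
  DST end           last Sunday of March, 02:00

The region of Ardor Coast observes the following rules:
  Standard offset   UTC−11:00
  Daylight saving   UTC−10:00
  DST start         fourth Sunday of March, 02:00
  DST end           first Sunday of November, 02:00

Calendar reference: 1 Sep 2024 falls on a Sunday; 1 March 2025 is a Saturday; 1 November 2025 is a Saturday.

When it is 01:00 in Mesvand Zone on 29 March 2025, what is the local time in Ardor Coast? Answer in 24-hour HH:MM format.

02:00

1 September 2024 is a Sunday, so the first Sunday is September 1.
1 March 2025 is a Saturday, so Sundays fall on 2, 9, 16, 23, 30; the last is March 30.
29 March 2025 lies within the daylight-saving period (1 September 2024 – 30 March 2025), so Mesvand Zone is on daylight time, UTC−11:00.
01:00 Mesvand Zone + 11h = 12:00 UTC.
1 March 2025 is a Saturday, so the first Sunday is March 2 and the fourth is March 23.
1 November 2025 is a Saturday, so the first Sunday is November 2.
At the standard offset (UTC−11:00), 12:00 UTC − 11h = 01:00 Ardor Coast standard time.
The standard-time date in Ardor Coast, 29 March 2025, falls between 23 March and 2 November, so daylight saving is in effect and Ardor Coast is at UTC−10:00.
12:00 UTC − 10h = 02:00 Ardor Coast.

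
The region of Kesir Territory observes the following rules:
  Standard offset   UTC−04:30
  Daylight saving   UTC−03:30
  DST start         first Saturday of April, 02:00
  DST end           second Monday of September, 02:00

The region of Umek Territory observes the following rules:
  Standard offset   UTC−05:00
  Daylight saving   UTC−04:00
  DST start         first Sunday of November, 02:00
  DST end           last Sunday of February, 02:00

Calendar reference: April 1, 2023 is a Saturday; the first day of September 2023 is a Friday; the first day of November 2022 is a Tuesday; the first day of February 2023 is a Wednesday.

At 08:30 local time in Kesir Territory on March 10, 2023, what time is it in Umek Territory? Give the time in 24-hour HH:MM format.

08:00

1 April 2023 is a Saturday, so the first Saturday is April 1.
1 September 2023 is a Friday, so the first Monday is September 4 and the second is September 11.
March 10, 2023 is outside the daylight-saving period (1 April – 11 September), so Kesir Territory is on standard time, UTC−04:30.
08:30 Kesir Territory + 4h30m = 13:00 UTC.
1 November 2022 is a Tuesday, so the first Sunday is November 6.
1 February 2023 is a Wednesday, so Sundays fall on 5, 12, 19, 26; the last is February 26.
At the standard offset (UTC−05:00), 13:00 UTC − 5h = 08:00 Umek Territory standard time.
The standard-time date in Umek Territory, March 10, 2023, does not fall between 6 November 2022 and 26 February 2023, so daylight saving is not in effect and Umek Territory is at UTC−05:00.
13:00 UTC − 5h = 08:00 Umek Territory.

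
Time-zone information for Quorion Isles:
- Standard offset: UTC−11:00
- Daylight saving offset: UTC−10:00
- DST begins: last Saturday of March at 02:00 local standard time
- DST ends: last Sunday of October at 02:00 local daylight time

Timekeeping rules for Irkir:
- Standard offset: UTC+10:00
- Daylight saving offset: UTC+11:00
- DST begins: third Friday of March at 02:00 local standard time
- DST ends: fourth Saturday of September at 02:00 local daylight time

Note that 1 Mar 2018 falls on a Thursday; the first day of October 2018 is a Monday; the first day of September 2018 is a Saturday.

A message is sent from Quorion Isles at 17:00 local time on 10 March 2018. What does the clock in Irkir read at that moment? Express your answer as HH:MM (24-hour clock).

14:00

1 March 2018 is a Thursday, so Saturdays fall on 3, 10, 17, 24, 31; the last is March 31.
1 October 2018 is a Monday, so Sundays fall on 7, 14, 21, 28; the last is October 28.
Daylight saving runs 31 March – 28 October; 10 March 2018 is outside that window, so Quorion Isles is on standard time at UTC−11:00.
17:00 Quorion Isles + 11h = 04:00 UTC (rolling into the next day, 11 March 2018).
1 March 2018 is a Thursday, so the first Friday is March 2 and the third is March 16.
1 September 2018 is a Saturday, so the first Saturday is September 1 and the fourth is September 22.
At the standard offset (UTC+10:00), 04:00 UTC + 10h = 14:00 Irkir standard time.
The standard-time date in Irkir, 11 March 2018, does not fall between 16 March and 22 September, so daylight saving is not in effect and Irkir is at UTC+10:00.
04:00 UTC + 10h = 14:00 Irkir.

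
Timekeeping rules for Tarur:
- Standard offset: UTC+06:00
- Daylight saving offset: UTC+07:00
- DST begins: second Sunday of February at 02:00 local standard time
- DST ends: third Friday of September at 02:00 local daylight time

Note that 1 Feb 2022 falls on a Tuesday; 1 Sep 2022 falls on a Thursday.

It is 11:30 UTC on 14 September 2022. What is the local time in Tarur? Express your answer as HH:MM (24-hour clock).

1 February 2022 is a Tuesday, so the first Sunday is February 6 and the second is February 13.
1 September 2022 is a Thursday, so the first Friday is September 2 and the third is September 16.
At the standard offset (UTC+06:00), 11:30 UTC + 6h = 17:30 Tarur standard time.
Daylight saving runs 13 February – 16 September; the standard-time date in Tarur, 14 September 2022, is inside that window, so Tarur is at UTC+07:00.
11:30 UTC + 7h = 18:30 local.

18:30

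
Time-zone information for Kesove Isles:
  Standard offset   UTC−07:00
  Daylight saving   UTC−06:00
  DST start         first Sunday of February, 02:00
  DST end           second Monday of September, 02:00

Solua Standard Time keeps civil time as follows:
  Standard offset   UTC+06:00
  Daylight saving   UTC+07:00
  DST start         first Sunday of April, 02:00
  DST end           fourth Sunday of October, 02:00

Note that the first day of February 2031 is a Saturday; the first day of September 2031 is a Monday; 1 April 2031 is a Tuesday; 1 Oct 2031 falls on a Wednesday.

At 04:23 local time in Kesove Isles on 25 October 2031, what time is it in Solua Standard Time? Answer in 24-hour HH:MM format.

18:23

1 February 2031 is a Saturday, so the first Sunday is February 2.
1 September 2031 is a Monday, so the first Monday is September 1 and the second is September 8.
25 October 2031 does not fall between 2 February and 8 September, so daylight saving is not in effect and Kesove Isles is at UTC−07:00.
04:23 Kesove Isles + 7h = 11:23 UTC.
1 April 2031 is a Tuesday, so the first Sunday is April 6.
1 October 2031 is a Wednesday, so the first Sunday is October 5 and the fourth is October 26.
At the standard offset (UTC+06:00), 11:23 UTC + 6h = 17:23 Solua Standard Time standard time.
The standard-time date in Solua Standard Time, 25 October 2031, lies within the daylight-saving period (6 April – 26 October), so Solua Standard Time is on daylight time, UTC+07:00.
11:23 UTC + 7h = 18:23 Solua Standard Time.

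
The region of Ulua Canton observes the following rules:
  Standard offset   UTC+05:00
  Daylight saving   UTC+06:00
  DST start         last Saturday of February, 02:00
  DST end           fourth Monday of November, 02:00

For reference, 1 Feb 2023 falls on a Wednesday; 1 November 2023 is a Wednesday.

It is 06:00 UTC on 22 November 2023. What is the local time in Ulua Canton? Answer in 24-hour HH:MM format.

1 February 2023 is a Wednesday, so Saturdays fall on 4, 11, 18, 25; the last is February 25.
1 November 2023 is a Wednesday, so the first Monday is November 6 and the fourth is November 27.
At the standard offset (UTC+05:00), 06:00 UTC + 5h = 11:00 Ulua Canton standard time.
The standard-time date in Ulua Canton, 22 November 2023, lies within the daylight-saving period (25 February – 27 November), so Ulua Canton is on daylight time, UTC+06:00.
06:00 UTC + 6h = 12:00 local.

12:00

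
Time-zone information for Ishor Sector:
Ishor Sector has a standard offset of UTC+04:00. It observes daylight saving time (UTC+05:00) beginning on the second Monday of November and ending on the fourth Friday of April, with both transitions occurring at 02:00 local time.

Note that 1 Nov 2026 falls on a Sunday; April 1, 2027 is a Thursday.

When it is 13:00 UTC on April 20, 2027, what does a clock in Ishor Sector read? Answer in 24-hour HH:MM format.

18:00

1 November 2026 is a Sunday, so the first Monday is November 2 and the second is November 9.
1 April 2027 is a Thursday, so the first Friday is April 2 and the fourth is April 23.
At the standard offset (UTC+04:00), 13:00 UTC + 4h = 17:00 Ishor Sector standard time.
The standard-time date in Ishor Sector, April 20, 2027, lies within the daylight-saving period (9 November 2026 – 23 April 2027), so Ishor Sector is on daylight time, UTC+05:00.
13:00 UTC + 5h = 18:00 local.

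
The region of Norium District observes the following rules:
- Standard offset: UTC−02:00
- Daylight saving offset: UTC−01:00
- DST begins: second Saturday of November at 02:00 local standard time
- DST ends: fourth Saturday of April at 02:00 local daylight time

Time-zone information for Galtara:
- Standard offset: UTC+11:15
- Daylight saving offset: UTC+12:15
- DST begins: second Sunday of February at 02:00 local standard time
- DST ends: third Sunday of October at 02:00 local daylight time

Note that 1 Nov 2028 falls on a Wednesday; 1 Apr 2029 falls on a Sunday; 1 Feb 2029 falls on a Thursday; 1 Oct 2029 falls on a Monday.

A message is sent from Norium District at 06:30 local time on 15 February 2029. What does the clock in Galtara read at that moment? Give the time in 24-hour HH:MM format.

1 November 2028 is a Wednesday, so the first Saturday is November 4 and the second is November 11.
1 April 2029 is a Sunday, so the first Saturday is April 7 and the fourth is April 28.
Daylight saving runs 11 November 2028 – 28 April 2029; 15 February 2029 is inside that window, so Norium District is at UTC−01:00.
06:30 Norium District + 1h = 07:30 UTC.
1 February 2029 is a Thursday, so the first Sunday is February 4 and the second is February 11.
1 October 2029 is a Monday, so the first Sunday is October 7 and the third is October 21.
At the standard offset (UTC+11:15), 07:30 UTC + 11h15m = 18:45 Galtara standard time.
Daylight saving runs 11 February – 21 October; the standard-time date in Galtara, 15 February 2029, is inside that window, so Galtara is at UTC+12:15.
07:30 UTC + 12h15m = 19:45 Galtara.

19:45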